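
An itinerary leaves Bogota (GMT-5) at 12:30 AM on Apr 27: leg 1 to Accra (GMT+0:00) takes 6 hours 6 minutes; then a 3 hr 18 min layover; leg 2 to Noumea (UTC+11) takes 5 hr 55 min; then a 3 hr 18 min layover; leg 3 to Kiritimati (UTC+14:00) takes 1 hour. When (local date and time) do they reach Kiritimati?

3:07 PM on April 28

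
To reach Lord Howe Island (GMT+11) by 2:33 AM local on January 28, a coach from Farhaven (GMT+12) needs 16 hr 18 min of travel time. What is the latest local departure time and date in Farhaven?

11:15 AM on Jan 27

Target arrival in UTC: 2:33 AM − 11:00 = 3:33 PM on Jan 27.
Subtract 16 hours and 18 minutes → departure 11:15 PM UTC on Jan 26.
Farhaven is UTC+12:00: 11:15 PM + 12:00 = 11:15 AM on Jan 27.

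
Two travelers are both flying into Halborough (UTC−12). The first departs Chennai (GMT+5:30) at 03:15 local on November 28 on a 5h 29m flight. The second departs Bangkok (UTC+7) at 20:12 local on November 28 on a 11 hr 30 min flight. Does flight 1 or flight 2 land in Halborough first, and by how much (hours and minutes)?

the first, by 21 hours 28 minutes

Flight 1 in UTC: 03:15 − 5:30 = 21:45 on Nov 27.
+5 hours 29 minutes → arrive 03:14 UTC on Nov 28.
Flight 2 in UTC: 20:12 − 7:00 = 13:12 on Nov 28.
+11 hours 30 minutes → arrive 00:42 UTC on Nov 29.
Flight 1 lands earlier by 21 hours 28 minutes.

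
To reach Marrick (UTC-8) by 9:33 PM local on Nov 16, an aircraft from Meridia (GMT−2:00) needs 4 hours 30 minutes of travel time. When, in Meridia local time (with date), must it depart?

11:03 PM on Nov 16

Target arrival in UTC: 9:33 PM + 8:00 = 5:33 AM on Nov 17.
Subtract 4 hours and 30 minutes → departure 1:03 AM UTC on Nov 17.
Meridia is UTC−2:00: 1:03 AM − 2:00 = 11:03 PM on Nov 16.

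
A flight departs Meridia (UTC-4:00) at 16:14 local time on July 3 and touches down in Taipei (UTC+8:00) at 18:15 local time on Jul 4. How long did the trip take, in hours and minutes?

14 hours 1 minute

Taipei is 12:00 ahead of Meridia.
Clock-face elapsed time (ignoring zones) is 26 hours 1 minute.
Actual elapsed = 26 hours 1 minute − 12:00 = 14 hours 1 minute.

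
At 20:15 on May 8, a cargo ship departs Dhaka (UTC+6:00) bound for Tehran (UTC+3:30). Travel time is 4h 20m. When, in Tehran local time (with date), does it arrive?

Convert departure to UTC: 20:15 − 6:00 = 14:15 UTC on May 8.
Add 4 hours and 20 minutes travel time → 18:35 UTC.
Tehran is UTC+3:30, so local arrival = 18:35 + 3:30 = 22:05 on May 8.

22:05 on May 8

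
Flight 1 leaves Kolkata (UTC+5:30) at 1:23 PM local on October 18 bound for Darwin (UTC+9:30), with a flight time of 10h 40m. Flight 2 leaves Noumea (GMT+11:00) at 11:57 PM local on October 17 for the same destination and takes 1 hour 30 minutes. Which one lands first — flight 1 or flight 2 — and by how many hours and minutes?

Flight 1 in UTC: 1:23 PM − 5:30 = 7:53 AM on Oct 18.
+10 hours and 40 minutes → arrive 6:33 PM UTC on Oct 18.
Flight 2 in UTC: 11:57 PM − 11:00 = 12:57 PM on Oct 17.
+1 hour 30 minutes → arrive 2:27 PM UTC on Oct 17.
Flight 2 lands earlier by 28 hours 6 minutes.

the second, by 28 hours 6 minutes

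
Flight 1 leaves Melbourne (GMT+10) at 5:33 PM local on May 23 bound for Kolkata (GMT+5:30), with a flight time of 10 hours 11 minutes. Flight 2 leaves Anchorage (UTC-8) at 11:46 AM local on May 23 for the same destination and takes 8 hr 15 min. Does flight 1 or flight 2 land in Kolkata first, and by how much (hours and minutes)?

Flight 1 in UTC: 5:33 PM − 10:00 = 7:33 AM on May 23.
+10 hours and 11 minutes → arrive 5:44 PM UTC on May 23.
Flight 2 in UTC: 11:46 AM + 8:00 = 7:46 PM on May 23.
+8 hours 15 minutes → arrive 4:01 AM UTC on May 24.
Flight 1 lands earlier by 10 hours 17 minutes.

the first, by 10 hours 17 minutes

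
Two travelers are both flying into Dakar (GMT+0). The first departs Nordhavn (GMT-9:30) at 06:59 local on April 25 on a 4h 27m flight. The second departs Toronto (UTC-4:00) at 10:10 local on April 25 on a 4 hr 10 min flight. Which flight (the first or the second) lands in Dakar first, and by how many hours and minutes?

the second, by 2 hours 36 minutes

Flight 1 in UTC: 06:59 + 9:30 = 16:29 on Apr 25.
+4 hours and 27 minutes → arrive 20:56 UTC on Apr 25.
Flight 2 in UTC: 10:10 + 4:00 = 14:10 on Apr 25.
+4 hours and 10 minutes → arrive 18:20 UTC on Apr 25.
Flight 2 lands earlier by 2 hours 36 minutes.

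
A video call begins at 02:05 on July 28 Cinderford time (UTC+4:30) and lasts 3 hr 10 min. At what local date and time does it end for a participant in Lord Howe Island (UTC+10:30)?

Lord Howe Island is 6:00 ahead of Cinderford.
After 3 hours 10 minutes it is 05:15 in Cinderford.
Shift by the zone difference: 05:15 + 6:00 = 11:15 on Jul 28 in Lord Howe Island.

11:15 on Jul 28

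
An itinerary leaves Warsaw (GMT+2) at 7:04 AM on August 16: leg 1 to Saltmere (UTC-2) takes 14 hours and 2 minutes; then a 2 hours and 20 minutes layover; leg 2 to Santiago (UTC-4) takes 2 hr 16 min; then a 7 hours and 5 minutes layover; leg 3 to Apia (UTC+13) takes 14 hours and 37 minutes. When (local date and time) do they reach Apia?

Convert departure to UTC: 7:04 AM − 2:00 = 5:04 AM UTC on Aug 16.
Add 14 hours and 2 minutes leg 1 → 7:06 PM UTC.
Add 2 hours 20 minutes layover in Saltmere → 9:26 PM UTC.
Add 2 hours 16 minutes leg 2 → 11:42 PM UTC.
Add 7 hours and 5 minutes layover in Santiago → 6:47 AM UTC (Aug 17).
Add 14 hours and 37 minutes leg 3 → 9:24 PM UTC.
Apia is UTC+13:00, so local arrival = 9:24 PM + 13:00 = 10:24 AM on Aug 18.

10:24 AM on August 18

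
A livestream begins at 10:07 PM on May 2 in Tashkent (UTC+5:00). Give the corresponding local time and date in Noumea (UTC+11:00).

In UTC: 10:07 PM − 5:00 = 5:07 PM on May 2.
Noumea is UTC+11:00: 5:07 PM + 11:00 = 4:07 AM on May 3.

4:07 AM on May 3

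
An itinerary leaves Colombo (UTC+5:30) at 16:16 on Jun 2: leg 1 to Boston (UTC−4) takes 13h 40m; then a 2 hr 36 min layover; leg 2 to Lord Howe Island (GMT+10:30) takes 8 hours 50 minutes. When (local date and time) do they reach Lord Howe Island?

22:22 on June 3

Convert departure to UTC: 16:16 − 5:30 = 10:46 UTC on Jun 2.
Add 13 hours 40 minutes leg 1 → 00:26 UTC (Jun 3).
Add 2 hours and 36 minutes layover in Boston → 03:02 UTC.
Add 8 hours and 50 minutes leg 2 → 11:52 UTC.
Lord Howe Island is UTC+10:30, so local arrival = 11:52 + 10:30 = 22:22 on Jun 3.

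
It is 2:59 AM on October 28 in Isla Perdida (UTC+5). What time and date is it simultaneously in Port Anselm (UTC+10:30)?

In UTC: 2:59 AM − 5:00 = 9:59 PM on Oct 27.
Port Anselm is UTC+10:30: 9:59 PM + 10:30 = 8:29 AM on Oct 28.

8:29 AM on Oct 28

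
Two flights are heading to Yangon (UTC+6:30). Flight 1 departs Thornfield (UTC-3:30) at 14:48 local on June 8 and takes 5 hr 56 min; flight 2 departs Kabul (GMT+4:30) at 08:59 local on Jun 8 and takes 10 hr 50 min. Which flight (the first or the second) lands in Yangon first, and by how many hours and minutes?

Flight 1 in UTC: 14:48 + 3:30 = 18:18 on Jun 8.
+5 hours and 56 minutes → arrive 00:14 UTC on Jun 9.
Flight 2 in UTC: 08:59 − 4:30 = 04:29 on Jun 8.
+10 hours 50 minutes → arrive 15:19 UTC on Jun 8.
Flight 2 lands earlier by 8 hours 55 minutes.

the second, by 8 hours 55 minutes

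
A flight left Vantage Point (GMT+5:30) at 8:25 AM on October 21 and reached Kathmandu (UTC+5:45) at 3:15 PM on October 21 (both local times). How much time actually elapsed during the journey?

Departure in UTC: 8:25 AM − 5:30 = 2:55 AM on Oct 21.
Arrival in UTC: 3:15 PM − 5:45 = 9:30 AM on Oct 21.
Elapsed = 9:30 AM − 2:55 AM = 6 hours 35 minutes.

6 hours 35 minutes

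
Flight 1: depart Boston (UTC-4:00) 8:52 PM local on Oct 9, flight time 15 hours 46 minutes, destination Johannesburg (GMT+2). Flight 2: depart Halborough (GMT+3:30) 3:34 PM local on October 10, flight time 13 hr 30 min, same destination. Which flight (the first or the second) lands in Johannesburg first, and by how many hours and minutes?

the first, by 8 hours 56 minutes

Flight 1 in UTC: 8:52 PM + 4:00 = 12:52 AM on Oct 10.
+15 hours 46 minutes → arrive 4:38 PM UTC on Oct 10.
Flight 2 in UTC: 3:34 PM − 3:30 = 12:04 PM on Oct 10.
+13 hours and 30 minutes → arrive 1:34 AM UTC on Oct 11.
Flight 1 lands earlier by 8 hours 56 minutes.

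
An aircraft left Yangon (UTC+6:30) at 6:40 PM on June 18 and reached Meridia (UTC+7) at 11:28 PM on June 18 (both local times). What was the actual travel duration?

Departure in UTC: 6:40 PM − 6:30 = 12:10 PM on Jun 18.
Arrival in UTC: 11:28 PM − 7:00 = 4:28 PM on Jun 18.
Elapsed = 4:28 PM − 12:10 PM = 4 hours 18 minutes.

4 hours 18 minutes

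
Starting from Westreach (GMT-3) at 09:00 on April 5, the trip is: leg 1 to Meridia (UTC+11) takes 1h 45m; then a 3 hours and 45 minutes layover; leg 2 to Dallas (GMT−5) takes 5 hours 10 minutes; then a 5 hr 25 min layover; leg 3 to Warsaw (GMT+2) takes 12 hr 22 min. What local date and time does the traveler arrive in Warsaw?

Convert departure to UTC: 09:00 + 3:00 = 12:00 UTC on Apr 5.
Add 1 hour and 45 minutes leg 1 → 13:45 UTC.
Add 3 hours and 45 minutes layover in Meridia → 17:30 UTC.
Add 5 hours and 10 minutes leg 2 → 22:40 UTC.
Add 5 hours 25 minutes layover in Dallas → 04:05 UTC (Apr 6).
Add 12 hours and 22 minutes leg 3 → 16:27 UTC.
Warsaw is UTC+2:00, so local arrival = 16:27 + 2:00 = 18:27 on Apr 6.

18:27 on Apr 6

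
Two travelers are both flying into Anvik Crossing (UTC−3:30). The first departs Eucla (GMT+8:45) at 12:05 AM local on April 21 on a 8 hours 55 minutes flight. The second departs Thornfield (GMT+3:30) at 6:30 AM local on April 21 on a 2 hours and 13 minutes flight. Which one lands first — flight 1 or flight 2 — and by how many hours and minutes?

the first, by 4 hours 58 minutes

Flight 1 in UTC: 12:05 AM − 8:45 = 3:20 PM on Apr 20.
+8 hours 55 minutes → arrive 12:15 AM UTC on Apr 21.
Flight 2 in UTC: 6:30 AM − 3:30 = 3:00 AM on Apr 21.
+2 hours 13 minutes → arrive 5:13 AM UTC on Apr 21.
Flight 1 lands earlier by 4 hours 58 minutes.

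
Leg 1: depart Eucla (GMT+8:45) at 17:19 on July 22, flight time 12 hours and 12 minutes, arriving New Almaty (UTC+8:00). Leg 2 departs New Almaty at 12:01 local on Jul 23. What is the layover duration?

7 hours 15 minutes

Convert departure to UTC: 17:19 − 8:45 = 08:34 UTC on Jul 22.
Add 12 hours and 12 minutes flight time → 20:46 UTC.
New Almaty is UTC+8:00, so local arrival = 20:46 + 8:00 = 04:46 on Jul 23.
Layover = 12:01 − 04:46 = 7 hours 15 minutes.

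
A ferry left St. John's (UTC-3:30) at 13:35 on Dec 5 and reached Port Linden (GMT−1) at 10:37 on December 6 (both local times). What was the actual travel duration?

18 hours 32 minutes

Departure in UTC: 13:35 + 3:30 = 17:05 on Dec 5.
Arrival in UTC: 10:37 + 1:00 = 11:37 on Dec 6.
Elapsed = 11:37 − 17:05 (+1 day) = 18 hours 32 minutes.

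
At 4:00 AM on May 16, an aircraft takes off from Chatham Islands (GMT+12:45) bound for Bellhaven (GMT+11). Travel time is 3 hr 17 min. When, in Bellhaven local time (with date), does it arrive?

Convert departure to UTC: 4:00 AM − 12:45 = 3:15 PM UTC on May 15.
Add 3 hours 17 minutes travel time → 6:32 PM UTC.
Bellhaven is UTC+11:00, so local arrival = 6:32 PM + 11:00 = 5:32 AM on May 16.

5:32 AM on May 16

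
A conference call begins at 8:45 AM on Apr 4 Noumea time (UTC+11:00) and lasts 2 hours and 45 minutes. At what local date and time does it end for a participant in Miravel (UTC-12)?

Miravel is 23:00 behind Noumea.
After 2 hours 45 minutes it is 11:30 AM in Noumea.
Shift by the zone difference: 11:30 AM − 23:00 = 12:30 PM on Apr 3 in Miravel.

12:30 PM on Apr 3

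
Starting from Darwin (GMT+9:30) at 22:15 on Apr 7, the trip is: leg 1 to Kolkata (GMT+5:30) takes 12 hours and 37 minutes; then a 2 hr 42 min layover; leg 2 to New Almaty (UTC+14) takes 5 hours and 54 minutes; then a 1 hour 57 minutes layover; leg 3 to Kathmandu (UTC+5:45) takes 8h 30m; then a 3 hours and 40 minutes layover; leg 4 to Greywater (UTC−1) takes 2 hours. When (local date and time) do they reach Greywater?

01:05 on Apr 9

Convert departure to UTC: 22:15 − 9:30 = 12:45 UTC on Apr 7.
Add 12 hours 37 minutes leg 1 → 01:22 UTC (Apr 8).
Add 2 hours 42 minutes layover in Kolkata → 04:04 UTC.
Add 5 hours 54 minutes leg 2 → 09:58 UTC.
Add 1 hour and 57 minutes layover in New Almaty → 11:55 UTC.
Add 8 hours and 30 minutes leg 3 → 20:25 UTC.
Add 3 hours 40 minutes layover in Kathmandu → 00:05 UTC (Apr 9).
Add 2 hours leg 4 → 02:05 UTC.
Greywater is UTC−1:00, so local arrival = 02:05 − 1:00 = 01:05 on Apr 9.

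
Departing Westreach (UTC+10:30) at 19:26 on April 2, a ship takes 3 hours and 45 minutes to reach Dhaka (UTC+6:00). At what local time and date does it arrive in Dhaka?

18:41 on April 2

Dhaka is 4:30 behind Westreach.
After 3 hours 45 minutes it is 23:11 in Westreach.
Shift by the zone difference: 23:11 − 4:30 = 18:41 on Apr 2 in Dhaka.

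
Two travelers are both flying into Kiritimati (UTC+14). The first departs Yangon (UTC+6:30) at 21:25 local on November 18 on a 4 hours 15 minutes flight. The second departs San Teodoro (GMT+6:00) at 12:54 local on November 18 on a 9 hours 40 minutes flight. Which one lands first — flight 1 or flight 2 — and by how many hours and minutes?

Flight 1 in UTC: 21:25 − 6:30 = 14:55 on Nov 18.
+4 hours and 15 minutes → arrive 19:10 UTC on Nov 18.
Flight 2 in UTC: 12:54 − 6:00 = 06:54 on Nov 18.
+9 hours 40 minutes → arrive 16:34 UTC on Nov 18.
Flight 2 lands earlier by 2 hours 36 minutes.

the second, by 2 hours 36 minutes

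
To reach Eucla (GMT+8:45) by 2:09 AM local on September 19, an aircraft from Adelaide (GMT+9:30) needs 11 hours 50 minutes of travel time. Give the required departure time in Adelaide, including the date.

3:04 PM on September 18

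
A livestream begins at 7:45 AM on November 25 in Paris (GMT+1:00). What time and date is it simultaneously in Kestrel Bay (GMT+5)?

11:45 AM on November 25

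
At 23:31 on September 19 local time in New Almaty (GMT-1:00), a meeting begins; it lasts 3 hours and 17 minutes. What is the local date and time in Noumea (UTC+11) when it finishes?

Convert start to UTC: 23:31 + 1:00 = 00:31 UTC on Sep 20.
Add 3 hours 17 minutes duration → 03:48 UTC.
Noumea is UTC+11:00, so local end time = 03:48 + 11:00 = 14:48 on Sep 20.

14:48 on Sep 20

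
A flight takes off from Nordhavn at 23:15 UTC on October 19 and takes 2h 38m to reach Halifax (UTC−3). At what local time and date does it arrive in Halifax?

Departure is given in UTC: 23:15 on Oct 19.
Add 2 hours and 38 minutes → 01:53 UTC (Oct 20).
Halifax is UTC−3:00: 01:53 − 3:00 = 22:53 on Oct 19.

22:53 on October 19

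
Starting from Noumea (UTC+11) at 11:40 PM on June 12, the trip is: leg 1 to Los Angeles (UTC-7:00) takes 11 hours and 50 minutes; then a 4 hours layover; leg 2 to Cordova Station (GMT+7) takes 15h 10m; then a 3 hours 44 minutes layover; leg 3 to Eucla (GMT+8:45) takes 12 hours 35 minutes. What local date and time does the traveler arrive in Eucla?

Convert departure to UTC: 11:40 PM − 11:00 = 12:40 PM UTC on Jun 12.
Add 11 hours 50 minutes leg 1 → 12:30 AM UTC (Jun 13).
Add 4 hours layover in Los Angeles → 4:30 AM UTC.
Add 15 hours 10 minutes leg 2 → 7:40 PM UTC.
Add 3 hours 44 minutes layover in Cordova Station → 11:24 PM UTC.
Add 12 hours 35 minutes leg 3 → 11:59 AM UTC (Jun 14).
Eucla is UTC+8:45, so local arrival = 11:59 AM + 8:45 = 8:44 PM on Jun 14.

8:44 PM on June 14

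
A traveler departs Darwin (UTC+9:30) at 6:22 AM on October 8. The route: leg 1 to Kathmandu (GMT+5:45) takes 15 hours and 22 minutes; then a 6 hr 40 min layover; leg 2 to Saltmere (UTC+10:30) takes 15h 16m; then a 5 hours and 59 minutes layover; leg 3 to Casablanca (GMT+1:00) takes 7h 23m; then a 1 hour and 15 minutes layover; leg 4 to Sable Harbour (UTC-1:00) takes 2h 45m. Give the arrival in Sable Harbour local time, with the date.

Convert departure to UTC: 6:22 AM − 9:30 = 8:52 PM UTC on Oct 7.
Add 15 hours 22 minutes leg 1 → 12:14 PM UTC (Oct 8).
Add 6 hours 40 minutes layover in Kathmandu → 6:54 PM UTC.
Add 15 hours 16 minutes leg 2 → 10:10 AM UTC (Oct 9).
Add 5 hours 59 minutes layover in Saltmere → 4:09 PM UTC.
Add 7 hours and 23 minutes leg 3 → 11:32 PM UTC.
Add 1 hour 15 minutes layover in Casablanca → 12:47 AM UTC (Oct 10).
Add 2 hours and 45 minutes leg 4 → 3:32 AM UTC.
Sable Harbour is UTC−1:00, so local arrival = 3:32 AM − 1:00 = 2:32 AM on Oct 10.

2:32 AM on Oct 10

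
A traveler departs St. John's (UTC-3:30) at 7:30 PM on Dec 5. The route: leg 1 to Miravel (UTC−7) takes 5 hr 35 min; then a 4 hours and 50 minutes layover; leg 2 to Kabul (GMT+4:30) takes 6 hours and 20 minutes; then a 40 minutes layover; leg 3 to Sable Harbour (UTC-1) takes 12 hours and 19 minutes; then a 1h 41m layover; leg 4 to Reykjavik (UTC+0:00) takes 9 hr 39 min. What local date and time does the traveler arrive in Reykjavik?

4:04 PM on December 7

Convert departure to UTC: 7:30 PM + 3:30 = 11:00 PM UTC on Dec 5.
Add 5 hours 35 minutes leg 1 → 4:35 AM UTC (Dec 6).
Add 4 hours and 50 minutes layover in Miravel → 9:25 AM UTC.
Add 6 hours and 20 minutes leg 2 → 3:45 PM UTC.
Add 40 minutes layover in Kabul → 4:25 PM UTC.
Add 12 hours and 19 minutes leg 3 → 4:44 AM UTC (Dec 7).
Add 1 hour and 41 minutes layover in Sable Harbour → 6:25 AM UTC.
Add 9 hours and 39 minutes leg 4 → 4:04 PM UTC.
Reykjavik is UTC+0, so local arrival is the same: 4:04 PM on Dec 7.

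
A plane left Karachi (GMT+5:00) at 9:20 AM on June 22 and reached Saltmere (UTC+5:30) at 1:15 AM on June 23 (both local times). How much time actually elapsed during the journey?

15 hours 25 minutes

Departure in UTC: 9:20 AM − 5:00 = 4:20 AM on Jun 22.
Arrival in UTC: 1:15 AM − 5:30 = 7:45 PM on Jun 22.
Elapsed = 7:45 PM − 4:20 AM = 15 hours 25 minutes.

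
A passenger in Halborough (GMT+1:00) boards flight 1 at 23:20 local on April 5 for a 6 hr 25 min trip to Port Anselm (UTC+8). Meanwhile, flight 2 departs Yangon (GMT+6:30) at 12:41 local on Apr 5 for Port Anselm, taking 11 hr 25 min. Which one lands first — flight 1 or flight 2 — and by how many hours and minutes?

the second, by 11 hours 9 minutes

Flight 1 in UTC: 23:20 − 1:00 = 22:20 on Apr 5.
+6 hours 25 minutes → arrive 04:45 UTC on Apr 6.
Flight 2 in UTC: 12:41 − 6:30 = 06:11 on Apr 5.
+11 hours and 25 minutes → arrive 17:36 UTC on Apr 5.
Flight 2 lands earlier by 11 hours 9 minutes.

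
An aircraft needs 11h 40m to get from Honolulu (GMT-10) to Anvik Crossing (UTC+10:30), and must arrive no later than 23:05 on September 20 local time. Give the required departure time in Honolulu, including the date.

14:55 on September 19

Target arrival in UTC: 23:05 − 10:30 = 12:35 on Sep 20.
Subtract 11 hours and 40 minutes → departure 00:55 UTC on Sep 20.
Honolulu is UTC−10:00: 00:55 − 10:00 = 14:55 on Sep 19.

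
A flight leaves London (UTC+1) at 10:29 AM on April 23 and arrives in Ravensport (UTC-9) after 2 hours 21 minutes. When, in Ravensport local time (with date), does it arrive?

Convert departure to UTC: 10:29 AM − 1:00 = 9:29 AM UTC on Apr 23.
Add 2 hours and 21 minutes travel time → 11:50 AM UTC.
Ravensport is UTC−9:00, so local arrival = 11:50 AM − 9:00 = 2:50 AM on Apr 23.

2:50 AM on April 23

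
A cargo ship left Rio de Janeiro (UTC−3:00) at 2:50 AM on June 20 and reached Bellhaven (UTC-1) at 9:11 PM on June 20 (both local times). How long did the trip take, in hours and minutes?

16 hours 21 minutes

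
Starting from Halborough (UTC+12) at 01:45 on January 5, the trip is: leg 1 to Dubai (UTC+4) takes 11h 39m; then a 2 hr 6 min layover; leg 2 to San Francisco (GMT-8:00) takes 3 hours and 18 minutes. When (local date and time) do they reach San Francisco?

22:48 on January 4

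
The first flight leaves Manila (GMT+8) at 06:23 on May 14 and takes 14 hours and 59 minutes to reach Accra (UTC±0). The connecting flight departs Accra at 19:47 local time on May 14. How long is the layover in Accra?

6 hours 25 minutes

Convert departure to UTC: 06:23 − 8:00 = 22:23 UTC on May 13.
Add 14 hours 59 minutes flight time → 13:22 UTC (May 14).
Accra is UTC+0, so local arrival is the same: 13:22 on May 14.
Layover = 19:47 − 13:22 = 6 hours 25 minutes.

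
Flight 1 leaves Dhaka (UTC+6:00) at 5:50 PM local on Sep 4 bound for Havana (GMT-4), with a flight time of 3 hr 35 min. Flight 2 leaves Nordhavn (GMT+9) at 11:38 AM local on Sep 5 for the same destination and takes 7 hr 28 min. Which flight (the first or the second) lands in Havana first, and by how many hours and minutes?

the first, by 18 hours 41 minutes

Flight 1 in UTC: 5:50 PM − 6:00 = 11:50 AM on Sep 4.
+3 hours 35 minutes → arrive 3:25 PM UTC on Sep 4.
Flight 2 in UTC: 11:38 AM − 9:00 = 2:38 AM on Sep 5.
+7 hours and 28 minutes → arrive 10:06 AM UTC on Sep 5.
Flight 1 lands earlier by 18 hours 41 minutes.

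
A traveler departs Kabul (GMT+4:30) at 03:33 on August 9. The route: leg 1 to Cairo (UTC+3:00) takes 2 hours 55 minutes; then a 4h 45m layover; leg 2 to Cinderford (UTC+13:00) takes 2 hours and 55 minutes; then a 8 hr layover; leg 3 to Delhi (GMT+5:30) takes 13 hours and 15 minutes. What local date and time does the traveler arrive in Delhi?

12:23 on August 10

Convert departure to UTC: 03:33 − 4:30 = 23:03 UTC on Aug 8.
Add 2 hours 55 minutes leg 1 → 01:58 UTC (Aug 9).
Add 4 hours and 45 minutes layover in Cairo → 06:43 UTC.
Add 2 hours 55 minutes leg 2 → 09:38 UTC.
Add 8 hours layover in Cinderford → 17:38 UTC.
Add 13 hours and 15 minutes leg 3 → 06:53 UTC (Aug 10).
Delhi is UTC+5:30, so local arrival = 06:53 + 5:30 = 12:23 on Aug 10.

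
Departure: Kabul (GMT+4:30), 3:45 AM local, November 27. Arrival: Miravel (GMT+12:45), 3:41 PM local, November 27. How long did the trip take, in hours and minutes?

3 hours 41 minutes

Miravel is 8:15 ahead of Kabul.
Clock-face elapsed time (ignoring zones) is 11 hours 56 minutes.
Actual elapsed = 11 hours 56 minutes − 8:15 = 3 hours 41 minutes.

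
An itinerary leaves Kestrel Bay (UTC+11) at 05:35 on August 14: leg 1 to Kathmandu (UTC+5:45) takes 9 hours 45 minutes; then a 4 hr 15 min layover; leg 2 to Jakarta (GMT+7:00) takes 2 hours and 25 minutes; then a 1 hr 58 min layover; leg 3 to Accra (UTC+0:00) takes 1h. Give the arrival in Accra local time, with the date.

Convert departure to UTC: 05:35 − 11:00 = 18:35 UTC on Aug 13.
Add 9 hours 45 minutes leg 1 → 04:20 UTC (Aug 14).
Add 4 hours 15 minutes layover in Kathmandu → 08:35 UTC.
Add 2 hours and 25 minutes leg 2 → 11:00 UTC.
Add 1 hour 58 minutes layover in Jakarta → 12:58 UTC.
Add 1 hour leg 3 → 13:58 UTC.
Accra is UTC+0, so local arrival is the same: 13:58 on Aug 14.

13:58 on August 14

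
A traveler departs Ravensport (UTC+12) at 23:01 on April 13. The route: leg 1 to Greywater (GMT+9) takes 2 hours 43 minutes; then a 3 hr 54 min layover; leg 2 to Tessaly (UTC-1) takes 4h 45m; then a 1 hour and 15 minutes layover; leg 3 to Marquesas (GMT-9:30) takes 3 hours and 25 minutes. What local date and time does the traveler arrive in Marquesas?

Convert departure to UTC: 23:01 − 12:00 = 11:01 UTC on Apr 13.
Add 2 hours 43 minutes leg 1 → 13:44 UTC.
Add 3 hours and 54 minutes layover in Greywater → 17:38 UTC.
Add 4 hours 45 minutes leg 2 → 22:23 UTC.
Add 1 hour and 15 minutes layover in Tessaly → 23:38 UTC.
Add 3 hours 25 minutes leg 3 → 03:03 UTC (Apr 14).
Marquesas is UTC−9:30, so local arrival = 03:03 − 9:30 = 17:33 on Apr 13.

17:33 on Apr 13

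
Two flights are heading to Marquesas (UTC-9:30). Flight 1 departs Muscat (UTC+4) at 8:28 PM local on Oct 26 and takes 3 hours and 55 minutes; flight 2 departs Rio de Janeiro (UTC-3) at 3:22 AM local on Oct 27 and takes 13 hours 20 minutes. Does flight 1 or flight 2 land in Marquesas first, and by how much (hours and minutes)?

the first, by 23 hours 19 minutes

Flight 1 in UTC: 8:28 PM − 4:00 = 4:28 PM on Oct 26.
+3 hours 55 minutes → arrive 8:23 PM UTC on Oct 26.
Flight 2 in UTC: 3:22 AM + 3:00 = 6:22 AM on Oct 27.
+13 hours and 20 minutes → arrive 7:42 PM UTC on Oct 27.
Flight 1 lands earlier by 23 hours 19 minutes.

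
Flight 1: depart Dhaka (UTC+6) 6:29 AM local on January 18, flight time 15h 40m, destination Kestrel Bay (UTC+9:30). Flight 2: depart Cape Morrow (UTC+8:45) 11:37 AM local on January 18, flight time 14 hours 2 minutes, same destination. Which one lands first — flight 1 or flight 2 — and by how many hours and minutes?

Flight 1 in UTC: 6:29 AM − 6:00 = 12:29 AM on Jan 18.
+15 hours and 40 minutes → arrive 4:09 PM UTC on Jan 18.
Flight 2 in UTC: 11:37 AM − 8:45 = 2:52 AM on Jan 18.
+14 hours 2 minutes → arrive 4:54 PM UTC on Jan 18.
Flight 1 lands earlier by 45 minutes.

the first, by 45 minutes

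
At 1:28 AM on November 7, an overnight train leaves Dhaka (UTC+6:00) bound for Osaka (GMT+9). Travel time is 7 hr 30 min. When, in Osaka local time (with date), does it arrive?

Osaka is 3:00 ahead of Dhaka.
After 7 hours and 30 minutes it is 8:58 AM in Dhaka.
Shift by the zone difference: 8:58 AM + 3:00 = 11:58 AM on Nov 7 in Osaka.

11:58 AM on Nov 7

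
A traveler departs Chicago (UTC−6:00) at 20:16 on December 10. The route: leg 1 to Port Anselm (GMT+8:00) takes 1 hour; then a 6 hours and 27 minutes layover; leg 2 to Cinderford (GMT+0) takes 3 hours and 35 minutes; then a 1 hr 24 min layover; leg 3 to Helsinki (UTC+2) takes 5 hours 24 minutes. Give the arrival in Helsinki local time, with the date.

22:06 on December 11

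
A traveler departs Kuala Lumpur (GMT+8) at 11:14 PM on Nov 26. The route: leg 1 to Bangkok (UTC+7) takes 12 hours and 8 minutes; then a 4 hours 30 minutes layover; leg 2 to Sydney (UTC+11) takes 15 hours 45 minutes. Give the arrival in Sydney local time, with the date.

Convert departure to UTC: 11:14 PM − 8:00 = 3:14 PM UTC on Nov 26.
Add 12 hours and 8 minutes leg 1 → 3:22 AM UTC (Nov 27).
Add 4 hours and 30 minutes layover in Bangkok → 7:52 AM UTC.
Add 15 hours 45 minutes leg 2 → 11:37 PM UTC.
Sydney is UTC+11:00, so local arrival = 11:37 PM + 11:00 = 10:37 AM on Nov 28.

10:37 AM on November 28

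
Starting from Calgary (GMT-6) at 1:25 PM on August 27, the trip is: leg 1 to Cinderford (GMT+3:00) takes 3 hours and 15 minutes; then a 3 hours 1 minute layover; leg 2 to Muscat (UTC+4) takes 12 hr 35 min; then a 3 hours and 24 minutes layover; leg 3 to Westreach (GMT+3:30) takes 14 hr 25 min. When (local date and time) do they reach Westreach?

11:35 AM on August 29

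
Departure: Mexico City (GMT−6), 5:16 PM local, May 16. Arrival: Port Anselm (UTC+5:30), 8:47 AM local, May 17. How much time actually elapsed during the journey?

4 hours 1 minute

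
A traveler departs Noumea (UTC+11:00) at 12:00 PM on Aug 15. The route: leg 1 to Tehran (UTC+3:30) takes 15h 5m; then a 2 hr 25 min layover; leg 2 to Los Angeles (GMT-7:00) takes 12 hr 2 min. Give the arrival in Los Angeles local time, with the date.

11:32 PM on Aug 15

Convert departure to UTC: 12:00 PM − 11:00 = 1:00 AM UTC on Aug 15.
Add 15 hours 5 minutes leg 1 → 4:05 PM UTC.
Add 2 hours and 25 minutes layover in Tehran → 6:30 PM UTC.
Add 12 hours and 2 minutes leg 2 → 6:32 AM UTC (Aug 16).
Los Angeles is UTC−7:00, so local arrival = 6:32 AM − 7:00 = 11:32 PM on Aug 15.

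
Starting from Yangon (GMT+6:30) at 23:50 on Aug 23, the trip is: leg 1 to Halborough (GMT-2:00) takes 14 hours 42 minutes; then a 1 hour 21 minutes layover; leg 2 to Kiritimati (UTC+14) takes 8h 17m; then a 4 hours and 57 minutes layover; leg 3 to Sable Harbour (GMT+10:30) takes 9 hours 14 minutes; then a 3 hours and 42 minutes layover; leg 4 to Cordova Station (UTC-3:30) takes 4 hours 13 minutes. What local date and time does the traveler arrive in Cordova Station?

Convert departure to UTC: 23:50 − 6:30 = 17:20 UTC on Aug 23.
Add 14 hours and 42 minutes leg 1 → 08:02 UTC (Aug 24).
Add 1 hour and 21 minutes layover in Halborough → 09:23 UTC.
Add 8 hours 17 minutes leg 2 → 17:40 UTC.
Add 4 hours and 57 minutes layover in Kiritimati → 22:37 UTC.
Add 9 hours 14 minutes leg 3 → 07:51 UTC (Aug 25).
Add 3 hours and 42 minutes layover in Sable Harbour → 11:33 UTC.
Add 4 hours 13 minutes leg 4 → 15:46 UTC.
Cordova Station is UTC−3:30, so local arrival = 15:46 − 3:30 = 12:16 on Aug 25.

12:16 on Aug 25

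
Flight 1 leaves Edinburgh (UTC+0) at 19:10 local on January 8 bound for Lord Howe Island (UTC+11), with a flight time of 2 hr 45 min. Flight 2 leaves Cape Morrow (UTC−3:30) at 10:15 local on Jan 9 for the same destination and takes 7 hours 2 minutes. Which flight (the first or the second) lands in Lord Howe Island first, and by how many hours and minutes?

Flight 1 departs at 19:10 UTC (Jan 8).
+2 hours and 45 minutes → arrive 21:55 UTC on Jan 8.
Flight 2 in UTC: 10:15 + 3:30 = 13:45 on Jan 9.
+7 hours and 2 minutes → arrive 20:47 UTC on Jan 9.
Flight 1 lands earlier by 22 hours 52 minutes.

the first, by 22 hours 52 minutes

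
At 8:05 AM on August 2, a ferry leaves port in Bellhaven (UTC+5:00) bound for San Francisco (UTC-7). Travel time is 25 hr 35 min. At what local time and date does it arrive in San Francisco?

9:40 PM on August 2

San Francisco is 12:00 behind Bellhaven.
After 25 hours 35 minutes it is 9:40 AM (Aug 3) in Bellhaven.
Shift by the zone difference: 9:40 AM − 12:00 = 9:40 PM on Aug 2 in San Francisco.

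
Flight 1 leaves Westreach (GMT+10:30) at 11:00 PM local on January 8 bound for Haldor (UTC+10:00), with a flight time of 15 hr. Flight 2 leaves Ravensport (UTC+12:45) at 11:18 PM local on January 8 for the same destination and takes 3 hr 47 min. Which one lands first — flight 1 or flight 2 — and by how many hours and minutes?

the second, by 13 hours 10 minutes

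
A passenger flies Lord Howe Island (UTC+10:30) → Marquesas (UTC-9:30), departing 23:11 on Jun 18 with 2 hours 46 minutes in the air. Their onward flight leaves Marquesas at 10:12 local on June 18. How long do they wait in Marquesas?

4 hours 15 minutes

Convert departure to UTC: 23:11 − 10:30 = 12:41 UTC on Jun 18.
Add 2 hours 46 minutes flight time → 15:27 UTC.
Marquesas is UTC−9:30, so local arrival = 15:27 − 9:30 = 05:57 on Jun 18.
Layover = 10:12 − 05:57 = 4 hours 15 minutes.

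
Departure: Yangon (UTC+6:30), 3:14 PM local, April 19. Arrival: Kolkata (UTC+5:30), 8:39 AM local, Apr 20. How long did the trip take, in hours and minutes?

Departure in UTC: 3:14 PM − 6:30 = 8:44 AM on Apr 19.
Arrival in UTC: 8:39 AM − 5:30 = 3:09 AM on Apr 20.
Elapsed = 3:09 AM − 8:44 AM (+1 day) = 18 hours 25 minutes.

18 hours 25 minutes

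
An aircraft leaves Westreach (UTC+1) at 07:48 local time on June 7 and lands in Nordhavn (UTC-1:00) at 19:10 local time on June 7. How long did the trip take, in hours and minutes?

13 hours 22 minutes

Departure in UTC: 07:48 − 1:00 = 06:48 on Jun 7.
Arrival in UTC: 19:10 + 1:00 = 20:10 on Jun 7.
Elapsed = 20:10 − 06:48 = 13 hours 22 minutes.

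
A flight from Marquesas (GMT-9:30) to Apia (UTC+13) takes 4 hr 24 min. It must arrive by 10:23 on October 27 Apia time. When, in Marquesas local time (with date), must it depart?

07:29 on Oct 26

Target arrival in UTC: 10:23 − 13:00 = 21:23 on Oct 26.
Subtract 4 hours 24 minutes → departure 16:59 UTC on Oct 26.
Marquesas is UTC−9:30: 16:59 − 9:30 = 07:29 on Oct 26.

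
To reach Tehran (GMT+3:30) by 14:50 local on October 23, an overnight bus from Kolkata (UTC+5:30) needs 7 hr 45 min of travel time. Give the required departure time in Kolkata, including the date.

Target arrival in UTC: 14:50 − 3:30 = 11:20 on Oct 23.
Subtract 7 hours 45 minutes → departure 03:35 UTC on Oct 23.
Kolkata is UTC+5:30: 03:35 + 5:30 = 09:05 on Oct 23.

09:05 on Oct 23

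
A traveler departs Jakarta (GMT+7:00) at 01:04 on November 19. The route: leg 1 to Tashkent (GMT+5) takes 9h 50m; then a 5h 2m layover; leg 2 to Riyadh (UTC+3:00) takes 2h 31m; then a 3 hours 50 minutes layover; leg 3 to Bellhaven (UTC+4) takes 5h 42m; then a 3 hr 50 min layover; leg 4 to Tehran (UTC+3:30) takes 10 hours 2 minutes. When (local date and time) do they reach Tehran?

Convert departure to UTC: 01:04 − 7:00 = 18:04 UTC on Nov 18.
Add 9 hours and 50 minutes leg 1 → 03:54 UTC (Nov 19).
Add 5 hours 2 minutes layover in Tashkent → 08:56 UTC.
Add 2 hours and 31 minutes leg 2 → 11:27 UTC.
Add 3 hours 50 minutes layover in Riyadh → 15:17 UTC.
Add 5 hours 42 minutes leg 3 → 20:59 UTC.
Add 3 hours 50 minutes layover in Bellhaven → 00:49 UTC (Nov 20).
Add 10 hours and 2 minutes leg 4 → 10:51 UTC.
Tehran is UTC+3:30, so local arrival = 10:51 + 3:30 = 14:21 on Nov 20.

14:21 on Nov 20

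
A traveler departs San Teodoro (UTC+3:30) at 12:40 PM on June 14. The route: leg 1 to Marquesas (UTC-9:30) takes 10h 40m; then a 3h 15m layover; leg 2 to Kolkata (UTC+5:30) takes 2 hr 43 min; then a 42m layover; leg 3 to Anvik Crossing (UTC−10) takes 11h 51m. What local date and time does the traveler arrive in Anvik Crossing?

4:21 AM on June 15

Convert departure to UTC: 12:40 PM − 3:30 = 9:10 AM UTC on Jun 14.
Add 10 hours 40 minutes leg 1 → 7:50 PM UTC.
Add 3 hours 15 minutes layover in Marquesas → 11:05 PM UTC.
Add 2 hours and 43 minutes leg 2 → 1:48 AM UTC (Jun 15).
Add 42 minutes layover in Kolkata → 2:30 AM UTC.
Add 11 hours 51 minutes leg 3 → 2:21 PM UTC.
Anvik Crossing is UTC−10:00, so local arrival = 2:21 PM − 10:00 = 4:21 AM on Jun 15.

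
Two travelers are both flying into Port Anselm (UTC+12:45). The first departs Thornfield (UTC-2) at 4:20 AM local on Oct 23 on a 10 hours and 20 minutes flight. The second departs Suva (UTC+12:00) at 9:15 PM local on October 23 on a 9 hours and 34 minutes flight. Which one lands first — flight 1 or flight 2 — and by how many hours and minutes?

the first, by 2 hours 9 minutes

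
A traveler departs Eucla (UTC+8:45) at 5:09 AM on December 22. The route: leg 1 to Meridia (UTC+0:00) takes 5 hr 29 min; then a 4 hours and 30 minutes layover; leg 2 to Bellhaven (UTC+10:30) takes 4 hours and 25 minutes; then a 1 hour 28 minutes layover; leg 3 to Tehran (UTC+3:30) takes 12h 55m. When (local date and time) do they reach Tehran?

4:41 AM on December 23

Convert departure to UTC: 5:09 AM − 8:45 = 8:24 PM UTC on Dec 21.
Add 5 hours and 29 minutes leg 1 → 1:53 AM UTC (Dec 22).
Add 4 hours 30 minutes layover in Meridia → 6:23 AM UTC.
Add 4 hours and 25 minutes leg 2 → 10:48 AM UTC.
Add 1 hour 28 minutes layover in Bellhaven → 12:16 PM UTC.
Add 12 hours and 55 minutes leg 3 → 1:11 AM UTC (Dec 23).
Tehran is UTC+3:30, so local arrival = 1:11 AM + 3:30 = 4:41 AM on Dec 23.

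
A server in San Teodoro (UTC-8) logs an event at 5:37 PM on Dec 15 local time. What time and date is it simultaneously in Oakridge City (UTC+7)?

In UTC: 5:37 PM + 8:00 = 1:37 AM on Dec 16.
Oakridge City is UTC+7:00: 1:37 AM + 7:00 = 8:37 AM on Dec 16.

8:37 AM on December 16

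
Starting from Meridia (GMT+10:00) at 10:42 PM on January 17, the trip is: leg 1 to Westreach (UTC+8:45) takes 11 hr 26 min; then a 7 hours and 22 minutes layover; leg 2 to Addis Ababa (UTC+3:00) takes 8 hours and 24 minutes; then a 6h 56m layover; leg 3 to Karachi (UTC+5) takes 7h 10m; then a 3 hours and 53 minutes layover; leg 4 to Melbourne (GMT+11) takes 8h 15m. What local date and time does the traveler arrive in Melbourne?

5:08 AM on January 20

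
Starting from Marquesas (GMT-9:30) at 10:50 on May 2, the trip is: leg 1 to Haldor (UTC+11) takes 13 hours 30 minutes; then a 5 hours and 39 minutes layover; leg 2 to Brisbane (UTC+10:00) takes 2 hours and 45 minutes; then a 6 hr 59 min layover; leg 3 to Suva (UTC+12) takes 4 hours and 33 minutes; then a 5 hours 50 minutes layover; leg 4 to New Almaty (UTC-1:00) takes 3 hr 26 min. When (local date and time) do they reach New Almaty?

14:02 on May 4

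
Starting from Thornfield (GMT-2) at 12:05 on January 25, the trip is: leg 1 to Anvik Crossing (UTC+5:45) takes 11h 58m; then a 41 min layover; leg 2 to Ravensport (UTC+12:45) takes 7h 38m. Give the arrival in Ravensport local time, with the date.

23:07 on Jan 26

Convert departure to UTC: 12:05 + 2:00 = 14:05 UTC on Jan 25.
Add 11 hours and 58 minutes leg 1 → 02:03 UTC (Jan 26).
Add 41 minutes layover in Anvik Crossing → 02:44 UTC.
Add 7 hours and 38 minutes leg 2 → 10:22 UTC.
Ravensport is UTC+12:45, so local arrival = 10:22 + 12:45 = 23:07 on Jan 26.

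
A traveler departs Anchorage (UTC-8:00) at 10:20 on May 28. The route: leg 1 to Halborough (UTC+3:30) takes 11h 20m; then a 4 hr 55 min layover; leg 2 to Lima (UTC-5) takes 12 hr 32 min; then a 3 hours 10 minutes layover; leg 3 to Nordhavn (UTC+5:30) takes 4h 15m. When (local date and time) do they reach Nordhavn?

Convert departure to UTC: 10:20 + 8:00 = 18:20 UTC on May 28.
Add 11 hours 20 minutes leg 1 → 05:40 UTC (May 29).
Add 4 hours and 55 minutes layover in Halborough → 10:35 UTC.
Add 12 hours 32 minutes leg 2 → 23:07 UTC.
Add 3 hours 10 minutes layover in Lima → 02:17 UTC (May 30).
Add 4 hours 15 minutes leg 3 → 06:32 UTC.
Nordhavn is UTC+5:30, so local arrival = 06:32 + 5:30 = 12:02 on May 30.

12:02 on May 30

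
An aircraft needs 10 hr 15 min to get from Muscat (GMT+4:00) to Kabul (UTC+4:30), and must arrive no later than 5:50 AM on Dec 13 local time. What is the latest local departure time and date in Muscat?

7:05 PM on December 12

Target arrival in UTC: 5:50 AM − 4:30 = 1:20 AM on Dec 13.
Subtract 10 hours 15 minutes → departure 3:05 PM UTC on Dec 12.
Muscat is UTC+4:00: 3:05 PM + 4:00 = 7:05 PM on Dec 12.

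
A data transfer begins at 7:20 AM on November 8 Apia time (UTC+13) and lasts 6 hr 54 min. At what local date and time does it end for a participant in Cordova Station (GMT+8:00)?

9:14 AM on November 8

Convert start to UTC: 7:20 AM − 13:00 = 6:20 PM UTC on Nov 7.
Add 6 hours 54 minutes duration → 1:14 AM UTC (Nov 8).
Cordova Station is UTC+8:00, so local end time = 1:14 AM + 8:00 = 9:14 AM on Nov 8.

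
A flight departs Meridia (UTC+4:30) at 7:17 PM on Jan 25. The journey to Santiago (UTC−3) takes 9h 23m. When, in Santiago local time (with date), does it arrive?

9:10 PM on Jan 25

Santiago is 7:30 behind Meridia.
After 9 hours 23 minutes it is 4:40 AM (Jan 26) in Meridia.
Shift by the zone difference: 4:40 AM − 7:30 = 9:10 PM on Jan 25 in Santiago.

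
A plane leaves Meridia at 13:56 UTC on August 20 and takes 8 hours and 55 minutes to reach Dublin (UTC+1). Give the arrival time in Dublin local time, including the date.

Departure is given in UTC: 13:56 on Aug 20.
Add 8 hours 55 minutes → 22:51 UTC.
Dublin is UTC+1:00: 22:51 + 1:00 = 23:51 on Aug 20.

23:51 on Aug 20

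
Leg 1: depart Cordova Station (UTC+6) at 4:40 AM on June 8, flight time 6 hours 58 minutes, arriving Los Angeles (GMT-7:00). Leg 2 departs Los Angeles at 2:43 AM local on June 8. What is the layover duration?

Convert departure to UTC: 4:40 AM − 6:00 = 10:40 PM UTC on Jun 7.
Add 6 hours and 58 minutes flight time → 5:38 AM UTC (Jun 8).
Los Angeles is UTC−7:00, so local arrival = 5:38 AM − 7:00 = 10:38 PM on Jun 7.
Layover = 2:43 AM − 10:38 PM (+1 day) = 4 hours 5 minutes.

4 hours 5 minutes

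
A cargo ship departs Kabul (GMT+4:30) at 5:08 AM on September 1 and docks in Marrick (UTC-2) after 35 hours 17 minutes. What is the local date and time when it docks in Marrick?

9:55 AM on Sep 2

Convert departure to UTC: 5:08 AM − 4:30 = 12:38 AM UTC on Sep 1.
Add 35 hours and 17 minutes travel time → 11:55 AM UTC (Sep 2).
Marrick is UTC−2:00, so local arrival = 11:55 AM − 2:00 = 9:55 AM on Sep 2.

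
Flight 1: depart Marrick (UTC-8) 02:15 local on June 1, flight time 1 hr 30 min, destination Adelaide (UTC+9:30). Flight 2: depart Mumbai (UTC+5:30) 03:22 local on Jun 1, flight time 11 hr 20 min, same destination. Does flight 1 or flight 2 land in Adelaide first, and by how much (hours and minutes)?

the second, by 2 hours 33 minutes

Flight 1 in UTC: 02:15 + 8:00 = 10:15 on Jun 1.
+1 hour and 30 minutes → arrive 11:45 UTC on Jun 1.
Flight 2 in UTC: 03:22 − 5:30 = 21:52 on May 31.
+11 hours and 20 minutes → arrive 09:12 UTC on Jun 1.
Flight 2 lands earlier by 2 hours 33 minutes.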